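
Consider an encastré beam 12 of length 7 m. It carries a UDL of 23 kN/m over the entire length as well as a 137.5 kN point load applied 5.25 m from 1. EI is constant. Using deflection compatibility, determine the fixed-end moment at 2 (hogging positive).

M_2 = 229.3 kN·m

Take the two fixed-end moments M_1, M_2 as redundants; the released structure is the simple span 12.
On the primary (simply-supported) span, the end slopes from the loading are:
  at 1: UDL 23: wL³/(24EI) = 328.7/EI
  at 2: UDL 23: wL³/(24EI) = 328.7/EI
  at 1: point load 137.5 at a = 5.25: Pab(L + b)/(6LEI) = 263.2/EI
  at 2: point load 137.5 at a = 5.25: Pab(L + a)/(6LEI) = 368.5/EI
  θ_10 = 591.9/EI,  θ_20 = 697.2/EI
Flexibility coefficients: a unit moment at one end gives L/(3EI) there and L/(6EI) at the far end, so f₁₁ = f₂₂ = 2.333/EI and f₁₂ = f₂₁ = 1.167/EI.
Compatibility — zero rotation at each built-in end:
  2.333 M_1 + 1.167 M_2 = 591.9
  1.167 M_1 + 2.333 M_2 = 697.2
Solving the pair gives M_1 = 139 kN·m and M_2 = 229.3 kN·m (hogging).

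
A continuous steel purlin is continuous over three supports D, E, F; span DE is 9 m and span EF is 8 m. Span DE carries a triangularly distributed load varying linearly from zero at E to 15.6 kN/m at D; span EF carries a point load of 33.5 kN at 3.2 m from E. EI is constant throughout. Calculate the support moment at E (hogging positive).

Release continuity at E by inserting a hinge; the redundant is the internal moment M_E. The primary structure is two simply-supported spans DE and EF.
End slopes at the hinge E, treating each span as simply supported:
  span DE: triangular load, peak 15.6: 7w₀L³/(360EI) = 221.1/EI
  span EF: point load 33.5 at a = 3.2: Pab(L + b)/(6LEI) = 137.2/EI
  relative rotation θ_0 = (221.1 + 137.2)/EI = 358.3/EI
A unit hogging moment at E produces rotation L₁/(3EI) + L₂/(3EI) = 5.667/EI.
Slope continuity at E: θ_0 = M_E·5.667/EI, so M_E = 358.3/5.667 = 63.24 kN·m (hogging).

M_E = 63.24 kN·m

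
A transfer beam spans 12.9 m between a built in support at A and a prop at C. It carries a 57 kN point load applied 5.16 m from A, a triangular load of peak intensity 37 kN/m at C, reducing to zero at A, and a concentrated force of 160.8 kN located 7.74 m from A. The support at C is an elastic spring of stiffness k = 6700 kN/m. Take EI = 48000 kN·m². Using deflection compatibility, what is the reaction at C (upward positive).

R_C = 210.5 kN

Release the roller at C. Primary structure: cantilever fixed at A.
Free-end deflection of the primary structure under the applied loading (downward +):
  point load 57 at a = 5.16: Pa²(3L − a)/(6EI) = 8484/EI
  triangular load, peak 37 at the free end: 11w₀L⁴/(120EI) = 93923/EI
  point load 160.8 at a = 7.74: Pa²(3L − a)/(6EI) = 49707/EI
  δ_0 = 152114/EI
Tip deflection under a unit load at C: L³/(3EI) = 715.6/EI.
With EI = 48000 kN·m²: δ_0 = 3.169 m and δ_{CC} = 0.014908 m/kN.
Compatibility — the spring shortens by R_C/k under the reaction it provides: δ_0 − R_C·δ_{CC} = R_C/k. With 1/k = 0.000149 m/kN, R_C = δ_0 / (δ_{CC} + 1/k) = 3.169 / (0.014908 + 0.000149) = 210.5 kN.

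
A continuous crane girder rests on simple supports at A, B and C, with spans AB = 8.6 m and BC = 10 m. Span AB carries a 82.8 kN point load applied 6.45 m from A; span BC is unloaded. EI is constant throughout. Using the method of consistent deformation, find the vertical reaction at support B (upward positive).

Release continuity at B by inserting a hinge; the redundant is the internal moment M_B. The primary structure is two simply-supported spans AB and BC.
End slopes at the hinge B, treating each span as simply supported:
  span AB: point load 82.8 at a = 6.45: Pab(L + a)/(6LEI) = 334.9/EI
  relative rotation θ_0 = (334.9 + 0)/EI = 334.9/EI
A unit hogging moment at B produces rotation L₁/(3EI) + L₂/(3EI) = 6.2/EI.
Slope continuity at B: θ_0 = M_B·6.2/EI, so M_B = 334.9/6.2 = 54.02 kN·m (hogging).
Span AB, ΣM about A with M_B applied at B: R_B^{AB}·8.6 = 534.1 + 54.02, so R_B^{AB} = 68.38 kN and R_A = 82.8 − 68.38 = 14.42 kN.
Span BC, ΣM about C: R_B^{BC}·10 = 0 + 54.02, so R_B^{BC} = 5.402 kN and R_C = 0 − 5.402 = -5.402 kN.
R_B = 68.38 + 5.402 = 73.78 kN.

R_B = 73.78 kN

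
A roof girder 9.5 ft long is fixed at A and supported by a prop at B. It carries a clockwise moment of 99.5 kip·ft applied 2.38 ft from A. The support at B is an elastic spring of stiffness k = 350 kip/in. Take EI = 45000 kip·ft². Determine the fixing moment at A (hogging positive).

Take the reaction at B as the redundant and release it; the primary structure is a cantilever fixed at A.
Downward deflection at the released point B due to the loads:
  clockwise couple 99.5 at a = 2.38: M₀a(2L − a)/(2EI) = 1968/EI
Flexibility coefficient — unit upward force at B: δ_{BB} = L³/(3EI) = 285.8/EI.
With EI = 45000 kip·ft²: δ_0 = 0.043731 ft and δ_{BB} = 0.006351 ft/kip.
Compatibility — the spring shortens by R_B/k under the reaction it provides: δ_0 − R_B·δ_{BB} = R_B/k. With 1/k = 1/(350×12) ft/kip = 0.000238 ft/kip, R_B = δ_0 / (δ_{BB} + 1/k) = 0.043731 / (0.006351 + 0.000238) = 6.637 kip.
Moment equilibrium about A: M_A = Σ(load moments about A) − R_B·L = 99.5 − 6.637×9.5 = 36.45 kip·ft.

M_A = 36.45 kip·ft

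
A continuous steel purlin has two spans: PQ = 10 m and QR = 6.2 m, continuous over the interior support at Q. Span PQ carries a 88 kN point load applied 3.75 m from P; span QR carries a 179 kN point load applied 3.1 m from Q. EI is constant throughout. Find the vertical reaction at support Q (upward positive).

R_Q = 166.2 kN

Release continuity at Q by inserting a hinge; the redundant is the internal moment M_Q. The primary structure is two simply-supported spans PQ and QR.
End slopes at the hinge Q, treating each span as simply supported:
  span PQ: point load 88 at a = 3.75: Pab(L + a)/(6LEI) = 472.7/EI
  span QR: point load 179 at a = 3.1: Pab(L + b)/(6LEI) = 430/EI
  relative rotation θ_0 = (472.7 + 430)/EI = 902.7/EI
A unit hogging moment at Q produces rotation L₁/(3EI) + L₂/(3EI) = 5.4/EI.
Compatibility: M_Q·(L₁+L₂)/(3EI) = θ_0, giving M_Q = 167.2 kN·m (hogging).
Span PQ, ΣM about P with M_Q applied at Q: R_Q^{PQ}·10 = 330 + 167.2, so R_Q^{PQ} = 49.72 kN and R_P = 88 − 49.72 = 38.28 kN.
Span QR, ΣM about R: R_Q^{QR}·6.2 = 554.9 + 167.2, so R_Q^{QR} = 116.5 kN and R_R = 179 − 116.5 = 62.54 kN.
R_Q = 49.72 + 116.5 = 166.2 kN.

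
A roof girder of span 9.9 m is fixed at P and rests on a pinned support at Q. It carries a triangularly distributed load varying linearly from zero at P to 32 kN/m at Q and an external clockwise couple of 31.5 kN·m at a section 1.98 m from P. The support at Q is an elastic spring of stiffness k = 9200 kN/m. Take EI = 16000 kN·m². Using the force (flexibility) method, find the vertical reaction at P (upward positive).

Release the roller at Q. Primary structure: cantilever fixed at P.
Free-end deflection of the primary structure under the applied loading (downward +):
  triangular load, peak 32 at the free end: 11w₀L⁴/(120EI) = 28177/EI
  clockwise couple 31.5 at a = 1.98: M₀a(2L − a)/(2EI) = 555.7/EI
  δ_0 = 28733/EI
Tip deflection under a unit load at Q: L³/(3EI) = 323.4/EI.
With EI = 16000 kN·m²: δ_0 = 1.7958 m and δ_{QQ} = 0.020215 m/kN.
Compatibility — the spring shortens by R_Q/k under the reaction it provides: δ_0 − R_Q·δ_{QQ} = R_Q/k. With 1/k = 0.000109 m/kN, R_Q = δ_0 / (δ_{QQ} + 1/k) = 1.7958 / (0.020215 + 0.000109) = 88.36 kN.
Vertical equilibrium: R_P = ΣP − R_Q = 158.4 − 88.36 = 70.04 kN.

R_P = 70.04 kN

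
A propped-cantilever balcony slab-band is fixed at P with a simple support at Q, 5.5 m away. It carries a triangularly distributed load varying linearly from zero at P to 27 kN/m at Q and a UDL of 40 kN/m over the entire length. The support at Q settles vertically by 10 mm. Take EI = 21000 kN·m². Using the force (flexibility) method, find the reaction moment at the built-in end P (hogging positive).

M_P = 219.7 kN·m

Remove the prop at Q; the released (primary) structure is a cantilever built in at P.
Deflection at Q on the released cantilever, summing each load's contribution:
  triangular load, peak 27 at the free end: 11w₀L⁴/(120EI) = 2265/EI
  UDL 40: wL⁴/(8EI) = 4575/EI
  δ_0 = 6840/EI
Flexibility coefficient — unit upward force at Q: δ_{QQ} = L³/(3EI) = 55.46/EI.
With EI = 21000 kN·m²: δ_0 = 0.32572 m and δ_{QQ} = 0.002641 m/kN.
Compatibility — the beam at Q must follow the support down by 0.01 m: δ_0 − R_Q·δ_{QQ} = 0.01, so R_Q = (0.32572 − 0.01)/0.002641 = 119.6 kN.
Moment equilibrium about P: M_P = Σ(load moments about P) − R_Q·L = 877.2 − 119.6×5.5 = 219.7 kN·m.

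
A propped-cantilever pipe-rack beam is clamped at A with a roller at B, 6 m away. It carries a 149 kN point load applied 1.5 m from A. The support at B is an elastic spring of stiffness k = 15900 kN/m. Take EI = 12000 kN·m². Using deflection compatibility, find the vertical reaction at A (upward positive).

R_A = 136.3 kN

Remove the prop at B; the released (primary) structure is a cantilever built in at A.
Deflection at B on the released cantilever, summing each load's contribution:
  point load 149 at a = 1.5: Pa²(3L − a)/(6EI) = 921.9/EI
Tip deflection under a unit load at B: L³/(3EI) = 72/EI.
With EI = 12000 kN·m²: δ_0 = 0.076828 m and δ_{BB} = 0.006 m/kN.
Compatibility — the spring shortens by R_B/k under the reaction it provides: δ_0 − R_B·δ_{BB} = R_B/k. With 1/k = 0.000063 m/kN, R_B = δ_0 / (δ_{BB} + 1/k) = 0.076828 / (0.006 + 0.000063) = 12.67 kN.
Vertical equilibrium: R_A = ΣP − R_B = 149 − 12.67 = 136.3 kN.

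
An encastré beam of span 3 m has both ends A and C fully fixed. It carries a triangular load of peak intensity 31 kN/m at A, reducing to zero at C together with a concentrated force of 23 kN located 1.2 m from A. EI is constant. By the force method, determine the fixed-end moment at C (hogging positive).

Release both end moments; the primary structure is a simply-supported span AC with redundants M_A and M_C.
On the primary (simply-supported) span, the end slopes from the loading are:
  at A: triangular load, peak 31: w₀L³/(45EI) = 18.6/EI
  at C: triangular load, peak 31: 7w₀L³/(360EI) = 16.27/EI
  at A: point load 23 at a = 1.2: Pab(L + b)/(6LEI) = 13.25/EI
  at C: point load 23 at a = 1.2: Pab(L + a)/(6LEI) = 11.59/EI
  θ_A0 = 31.85/EI,  θ_C0 = 27.87/EI
Flexibility coefficients: a unit moment at one end gives L/(3EI) there and L/(6EI) at the far end, so f₁₁ = f₂₂ = 1/EI and f₁₂ = f₂₁ = 0.5/EI.
Compatibility — zero rotation at each built-in end:
  1 M_A + 0.5 M_C = 31.85
  0.5 M_A + 1 M_C = 27.87
Solving the pair gives M_A = 23.89 kN·m and M_C = 15.92 kN·m (hogging).

M_C = 15.92 kN·m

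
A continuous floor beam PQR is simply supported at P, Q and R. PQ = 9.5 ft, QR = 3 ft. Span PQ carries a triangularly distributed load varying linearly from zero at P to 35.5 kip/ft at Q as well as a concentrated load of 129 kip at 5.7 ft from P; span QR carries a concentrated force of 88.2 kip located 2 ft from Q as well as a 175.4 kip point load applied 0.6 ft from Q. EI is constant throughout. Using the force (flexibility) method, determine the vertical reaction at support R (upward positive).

R_R = -29.04 kip

Take M_Q as the redundant. Released structure: two simple spans PQ and QR with a hinge at Q.
Rotations at Q on the released spans (each span's end-slope, ×1/EI):
  span PQ: triangular load, peak 35.5: w₀L³/(45EI) = 676.4/EI
  span PQ: point load 129 at a = 5.7: Pab(L + a)/(6LEI) = 745.1/EI
  span QR: point load 88.2 at a = 2: Pab(L + b)/(6LEI) = 39.2/EI
  span QR: point load 175.4 at a = 0.6: Pab(L + b)/(6LEI) = 75.77/EI
  relative rotation θ_0 = (1421 + 115)/EI = 1536/EI
A unit hogging moment at Q produces rotation L₁/(3EI) + L₂/(3EI) = 4.167/EI.
Compatibility: M_Q·(L₁+L₂)/(3EI) = θ_0, giving M_Q = 368.7 kip·ft (hogging).
Span QR, ΣM about R: R_Q^{QR}·3 = 509.2 + 368.7, so R_Q^{QR} = 292.6 kip and R_R = 263.6 − 292.6 = -29.04 kip.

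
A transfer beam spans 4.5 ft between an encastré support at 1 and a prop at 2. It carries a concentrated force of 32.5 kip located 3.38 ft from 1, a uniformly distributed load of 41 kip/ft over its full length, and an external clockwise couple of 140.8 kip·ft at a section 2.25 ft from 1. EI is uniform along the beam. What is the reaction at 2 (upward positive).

Choose R_2 as the redundant. The primary structure is the cantilever fixed at 1.
Deflection at 2 on the released cantilever, summing each load's contribution:
  point load 32.5 at a = 3.38: Pa²(3L − a)/(6EI) = 626.2/EI
  UDL 41: wL⁴/(8EI) = 2102/EI
  clockwise couple 140.8 at a = 2.25: M₀a(2L − a)/(2EI) = 1069/EI
  δ_0 = 3797/EI
Flexibility coefficient — unit upward force at 2: δ_{22} = L³/(3EI) = 30.38/EI.
The prop prevents deflection at 2: R_2 = δ_0/δ_{22} = 3797/30.38 = 125 kip.

R_2 = 125 kip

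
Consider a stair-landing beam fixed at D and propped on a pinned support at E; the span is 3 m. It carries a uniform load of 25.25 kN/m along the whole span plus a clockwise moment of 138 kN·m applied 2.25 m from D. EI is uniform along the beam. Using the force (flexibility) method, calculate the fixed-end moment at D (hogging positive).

M_D = -27.66 kN·m

Choose R_E as the redundant. The primary structure is the cantilever fixed at D.
Deflection at E on the released cantilever, summing each load's contribution:
  UDL 25.25: wL⁴/(8EI) = 255.7/EI
  clockwise couple 138 at a = 2.25: M₀a(2L − a)/(2EI) = 582.2/EI
  δ_0 = 837.8/EI
Tip deflection under a unit load at E: L³/(3EI) = 9/EI.
The prop prevents deflection at E: R_E = δ_0/δ_{EE} = 837.8/9 = 93.09 kN.
Moment equilibrium about D: M_D = Σ(load moments about D) − R_E·L = 251.6 − 93.09×3 = -27.66 kN·m.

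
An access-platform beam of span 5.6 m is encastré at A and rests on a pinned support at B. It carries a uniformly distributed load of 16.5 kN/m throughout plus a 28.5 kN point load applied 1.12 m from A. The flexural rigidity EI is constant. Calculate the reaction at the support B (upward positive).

Remove the prop at B; the released (primary) structure is a cantilever built in at A.
Primary-structure tip deflection at B by superposition:
  UDL 16.5: wL⁴/(8EI) = 2028/EI
  point load 28.5 at a = 1.12: Pa²(3L − a)/(6EI) = 93.43/EI
  δ_0 = 2122/EI
Flexibility coefficient — unit upward force at B: δ_{BB} = L³/(3EI) = 58.54/EI.
Compatibility at B: δ_0 − R_B·δ_{BB} = 0, so R_B = 2122/58.54 = 36.25 kN.

R_B = 36.25 kN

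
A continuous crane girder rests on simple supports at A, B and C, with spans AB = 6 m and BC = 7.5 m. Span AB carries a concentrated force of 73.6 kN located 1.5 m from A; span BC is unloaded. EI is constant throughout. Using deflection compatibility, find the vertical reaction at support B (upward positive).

Insert a hinge at B; M_B is the redundant, and each span becomes simply supported.
End slopes at the hinge B, treating each span as simply supported:
  span AB: point load 73.6 at a = 1.5: Pab(L + a)/(6LEI) = 103.5/EI
  relative rotation θ_0 = (103.5 + 0)/EI = 103.5/EI
A unit hogging moment at B produces rotation L₁/(3EI) + L₂/(3EI) = 4.5/EI.
Slope continuity at B: θ_0 = M_B·4.5/EI, so M_B = 103.5/4.5 = 23 kN·m (hogging).
Span AB, ΣM about A with M_B applied at B: R_B^{AB}·6 = 110.4 + 23, so R_B^{AB} = 22.23 kN and R_A = 73.6 − 22.23 = 51.37 kN.
Span BC, ΣM about C: R_B^{BC}·7.5 = 0 + 23, so R_B^{BC} = 3.067 kN and R_C = 0 − 3.067 = -3.067 kN.
R_B = 22.23 + 3.067 = 25.3 kN.

R_B = 25.3 kN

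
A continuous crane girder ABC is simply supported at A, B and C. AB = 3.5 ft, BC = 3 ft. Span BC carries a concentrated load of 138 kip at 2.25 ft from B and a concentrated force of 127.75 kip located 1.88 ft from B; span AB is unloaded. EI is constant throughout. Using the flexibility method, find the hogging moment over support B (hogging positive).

Release continuity at B by inserting a hinge; the redundant is the internal moment M_B. The primary structure is two simply-supported spans AB and BC.
End slopes at the hinge B, treating each span as simply supported:
  span BC: point load 138 at a = 2.25: Pab(L + b)/(6LEI) = 48.52/EI
  span BC: point load 127.75 at a = 1.88: Pab(L + b)/(6LEI) = 61.57/EI
  relative rotation θ_0 = (0 + 110.1)/EI = 110.1/EI
A unit hogging moment at B produces rotation L₁/(3EI) + L₂/(3EI) = 2.167/EI.
Slope continuity at B: θ_0 = M_B·2.167/EI, so M_B = 110.1/2.167 = 50.81 kip·ft (hogging).

M_B = 50.81 kip·ft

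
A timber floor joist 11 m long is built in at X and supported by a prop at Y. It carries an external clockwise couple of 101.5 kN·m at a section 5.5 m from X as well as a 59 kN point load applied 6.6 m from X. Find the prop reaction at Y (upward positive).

R_Y = 35.87 kN

Choose R_Y as the redundant. The primary structure is the cantilever fixed at X.
Downward deflection at the released point Y due to the loads:
  clockwise couple 101.5 at a = 5.5: M₀a(2L − a)/(2EI) = 4606/EI
  point load 59 at a = 6.6: Pa²(3L − a)/(6EI) = 11308/EI
  δ_0 = 15914/EI
Flexibility coefficient — unit upward force at Y: δ_{YY} = L³/(3EI) = 443.7/EI.
The prop prevents deflection at Y: R_Y = δ_0/δ_{YY} = 15914/443.7 = 35.87 kN.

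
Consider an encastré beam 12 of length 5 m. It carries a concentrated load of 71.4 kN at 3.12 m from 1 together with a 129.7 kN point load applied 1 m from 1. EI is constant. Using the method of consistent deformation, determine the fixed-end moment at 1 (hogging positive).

M_1 = 114.5 kN·m

Release both end moments; the primary structure is a simply-supported span 12 with redundants M_1 and M_2.
On the primary (simply-supported) span, the end slopes from the loading are:
  at 1: point load 71.4 at a = 3.12: Pab(L + b)/(6LEI) = 96.05/EI
  at 2: point load 71.4 at a = 3.12: Pab(L + a)/(6LEI) = 113.4/EI
  at 1: point load 129.7 at a = 1: Pab(L + b)/(6LEI) = 155.6/EI
  at 2: point load 129.7 at a = 1: Pab(L + a)/(6LEI) = 103.8/EI
  θ_10 = 251.7/EI,  θ_20 = 217.1/EI
Flexibility coefficients: a unit moment at one end gives L/(3EI) there and L/(6EI) at the far end, so f₁₁ = f₂₂ = 1.667/EI and f₁₂ = f₂₁ = 0.8333/EI.
Compatibility — zero rotation at each built-in end:
  1.667 M_1 + 0.8333 M_2 = 251.7
  0.8333 M_1 + 1.667 M_2 = 217.1
Solving the pair gives M_1 = 114.5 kN·m and M_2 = 73.02 kN·m (hogging).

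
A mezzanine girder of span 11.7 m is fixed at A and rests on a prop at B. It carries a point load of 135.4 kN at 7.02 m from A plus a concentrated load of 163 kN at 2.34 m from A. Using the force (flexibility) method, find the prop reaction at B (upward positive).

Remove the prop at B; the released (primary) structure is a cantilever built in at A.
Deflection at B on the released cantilever, summing each load's contribution:
  point load 135.4 at a = 7.02: Pa²(3L − a)/(6EI) = 31228/EI
  point load 163 at a = 2.34: Pa²(3L − a)/(6EI) = 4873/EI
  δ_0 = 36101/EI
Flexibility coefficient — unit upward force at B: δ_{BB} = L³/(3EI) = 533.9/EI.
The prop prevents deflection at B: R_B = δ_0/δ_{BB} = 36101/533.9 = 67.62 kN.

R_B = 67.62 kN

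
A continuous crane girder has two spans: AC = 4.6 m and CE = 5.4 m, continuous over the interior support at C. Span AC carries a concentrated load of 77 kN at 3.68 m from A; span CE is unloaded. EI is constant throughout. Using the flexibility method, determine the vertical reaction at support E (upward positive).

R_E = -4.345 kN

Insert a hinge at C; M_C is the redundant, and each span becomes simply supported.
Discontinuity in slope at C on the released structure — sum the simple-span end rotations:
  span AC: point load 77 at a = 3.68: Pab(L + a)/(6LEI) = 78.21/EI
  relative rotation θ_0 = (78.21 + 0)/EI = 78.21/EI
A unit hogging moment at C produces rotation L₁/(3EI) + L₂/(3EI) = 3.333/EI.
Compatibility: M_C·(L₁+L₂)/(3EI) = θ_0, giving M_C = 23.46 kN·m (hogging).
Span CE, ΣM about E: R_C^{CE}·5.4 = 0 + 23.46, so R_C^{CE} = 4.345 kN and R_E = 0 − 4.345 = -4.345 kN.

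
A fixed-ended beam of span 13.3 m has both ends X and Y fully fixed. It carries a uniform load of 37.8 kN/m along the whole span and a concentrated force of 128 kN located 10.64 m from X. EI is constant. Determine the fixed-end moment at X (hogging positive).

Release both end moments; the primary structure is a simply-supported span XY with redundants M_X and M_Y.
On the primary (simply-supported) span, the end slopes from the loading are:
  at X: UDL 37.8: wL³/(24EI) = 3705/EI
  at Y: UDL 37.8: wL³/(24EI) = 3705/EI
  at X: point load 128 at a = 10.64: Pab(L + b)/(6LEI) = 724.5/EI
  at Y: point load 128 at a = 10.64: Pab(L + a)/(6LEI) = 1087/EI
  θ_X0 = 4430/EI,  θ_Y0 = 4792/EI
Flexibility coefficients: a unit moment at one end gives L/(3EI) there and L/(6EI) at the far end, so f₁₁ = f₂₂ = 4.433/EI and f₁₂ = f₂₁ = 2.217/EI.
Compatibility — zero rotation at each built-in end:
  4.433 M_X + 2.217 M_Y = 4430
  2.217 M_X + 4.433 M_Y = 4792
Solving the pair gives M_X = 611.7 kN·m and M_Y = 775.1 kN·m (hogging).

M_X = 611.7 kN·m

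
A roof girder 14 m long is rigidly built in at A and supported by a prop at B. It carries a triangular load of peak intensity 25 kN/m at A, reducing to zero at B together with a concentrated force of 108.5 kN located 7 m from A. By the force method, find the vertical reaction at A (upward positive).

Take the reaction at B as the redundant and release it; the primary structure is a cantilever fixed at A.
Downward deflection at the released point B due to the loads:
  triangular load, peak 25 at the fixed end: w₀L⁴/(30EI) = 32013/EI
  point load 108.5 at a = 7: Pa²(3L − a)/(6EI) = 31013/EI
  δ_0 = 63026/EI
Tip deflection under a unit load at B: L³/(3EI) = 914.7/EI.
The prop prevents deflection at B: R_B = δ_0/δ_{BB} = 63026/914.7 = 68.91 kN.
Vertical equilibrium: R_A = ΣP − R_B = 283.5 − 68.91 = 214.6 kN.

R_A = 214.6 kN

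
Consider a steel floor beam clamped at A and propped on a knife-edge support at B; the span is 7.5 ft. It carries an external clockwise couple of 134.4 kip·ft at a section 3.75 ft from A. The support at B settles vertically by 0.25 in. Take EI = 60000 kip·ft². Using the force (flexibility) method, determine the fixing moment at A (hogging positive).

M_A = 49.87 kip·ft

Choose R_B as the redundant. The primary structure is the cantilever fixed at A.
Primary-structure tip deflection at B by superposition:
  clockwise couple 134.4 at a = 3.75: M₀a(2L − a)/(2EI) = 2835/EI
Flexibility coefficient — unit upward force at B: δ_{BB} = L³/(3EI) = 140.6/EI.
With EI = 60000 kip·ft²: δ_0 = 0.04725 ft and δ_{BB} = 0.002344 ft/kip.
Compatibility — the beam at B must follow the support down by 0.02083 ft: δ_0 − R_B·δ_{BB} = 0.02083, so R_B = (0.04725 − 0.02083)/0.002344 = 11.27 kip.
Moment equilibrium about A: M_A = Σ(load moments about A) − R_B·L = 134.4 − 11.27×7.5 = 49.87 kip·ft.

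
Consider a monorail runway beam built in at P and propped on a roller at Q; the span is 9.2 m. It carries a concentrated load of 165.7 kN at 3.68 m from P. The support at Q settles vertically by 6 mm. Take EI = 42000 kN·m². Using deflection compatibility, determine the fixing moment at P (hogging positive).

Release the roller at Q. Primary structure: cantilever fixed at P.
Primary-structure tip deflection at Q by superposition:
  point load 165.7 at a = 3.68: Pa²(3L − a)/(6EI) = 8946/EI
Flexibility coefficient — unit upward force at Q: δ_{QQ} = L³/(3EI) = 259.6/EI.
With EI = 42000 kN·m²: δ_0 = 0.213 m and δ_{QQ} = 0.00618 m/kN.
Compatibility — the beam at Q must follow the support down by 0.006 m: δ_0 − R_Q·δ_{QQ} = 0.006, so R_Q = (0.213 − 0.006)/0.00618 = 33.49 kN.
Moment equilibrium about P: M_P = Σ(load moments about P) − R_Q·L = 609.8 − 33.49×9.2 = 301.6 kN·m.

M_P = 301.6 kN·m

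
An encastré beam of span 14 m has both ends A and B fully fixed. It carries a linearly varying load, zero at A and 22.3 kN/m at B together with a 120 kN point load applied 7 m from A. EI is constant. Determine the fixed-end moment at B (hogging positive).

M_B = 428.5 kN·m

Release both end moments; the primary structure is a simply-supported span AB with redundants M_A and M_B.
End rotations of the released simple span under the applied load (×1/EI):
  at A: triangular load, peak 22.3: 7w₀L³/(360EI) = 1190/EI
  at B: triangular load, peak 22.3: w₀L³/(45EI) = 1360/EI
  at A: point load 120 at a = 7: Pab(L + b)/(6LEI) = 1470/EI
  at B: point load 120 at a = 7: Pab(L + a)/(6LEI) = 1470/EI
  θ_A0 = 2660/EI,  θ_B0 = 2830/EI
Flexibility coefficients: a unit moment at one end gives L/(3EI) there and L/(6EI) at the far end, so f₁₁ = f₂₂ = 4.667/EI and f₁₂ = f₂₁ = 2.333/EI.
Compatibility — zero rotation at each built-in end:
  4.667 M_A + 2.333 M_B = 2660
  2.333 M_A + 4.667 M_B = 2830
Solving the pair gives M_A = 355.7 kN·m and M_B = 428.5 kN·m (hogging).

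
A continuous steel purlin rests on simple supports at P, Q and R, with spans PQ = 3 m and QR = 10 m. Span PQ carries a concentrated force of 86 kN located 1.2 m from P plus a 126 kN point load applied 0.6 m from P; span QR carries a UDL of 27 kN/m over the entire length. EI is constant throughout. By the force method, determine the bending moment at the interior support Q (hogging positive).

Release continuity at Q by inserting a hinge; the redundant is the internal moment M_Q. The primary structure is two simply-supported spans PQ and QR.
End slopes at the hinge Q, treating each span as simply supported:
  span PQ: point load 86 at a = 1.2: Pab(L + a)/(6LEI) = 43.34/EI
  span PQ: point load 126 at a = 0.6: Pab(L + a)/(6LEI) = 36.29/EI
  span QR: UDL 27: wL³/(24EI) = 1125/EI
  relative rotation θ_0 = (79.63 + 1125)/EI = 1205/EI
A unit hogging moment at Q produces rotation L₁/(3EI) + L₂/(3EI) = 4.333/EI.
Compatibility: M_Q·(L₁+L₂)/(3EI) = θ_0, giving M_Q = 278 kN·m (hogging).

M_Q = 278 kN·m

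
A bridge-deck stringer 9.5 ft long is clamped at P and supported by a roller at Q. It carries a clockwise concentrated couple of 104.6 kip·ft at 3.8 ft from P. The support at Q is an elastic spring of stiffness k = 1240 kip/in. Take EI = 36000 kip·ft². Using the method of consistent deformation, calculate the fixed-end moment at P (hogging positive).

M_P = 5.027 kip·ft

Remove the prop at Q; the released (primary) structure is a cantilever built in at P.
Deflection at Q on the released cantilever, summing each load's contribution:
  clockwise couple 104.6 at a = 3.8: M₀a(2L − a)/(2EI) = 3021/EI
Flexibility coefficient — unit upward force at Q: δ_{QQ} = L³/(3EI) = 285.8/EI.
With EI = 36000 kip·ft²: δ_0 = 0.083912 ft and δ_{QQ} = 0.007939 ft/kip.
Compatibility — the spring shortens by R_Q/k under the reaction it provides: δ_0 − R_Q·δ_{QQ} = R_Q/k. With 1/k = 1/(1240×12) ft/kip = 0.000067 ft/kip, R_Q = δ_0 / (δ_{QQ} + 1/k) = 0.083912 / (0.007939 + 0.000067) = 10.48 kip.
Moment equilibrium about P: M_P = Σ(load moments about P) − R_Q·L = 104.6 − 10.48×9.5 = 5.027 kip·ft.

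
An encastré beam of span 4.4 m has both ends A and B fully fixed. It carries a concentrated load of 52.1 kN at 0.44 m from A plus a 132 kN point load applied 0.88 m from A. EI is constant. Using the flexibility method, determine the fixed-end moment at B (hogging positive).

M_B = 20.65 kN·m

Take the two fixed-end moments M_A, M_B as redundants; the released structure is the simple span AB.
On the primary (simply-supported) span, the end slopes from the loading are:
  at A: point load 52.1 at a = 0.44: Pab(L + b)/(6LEI) = 28.75/EI
  at B: point load 52.1 at a = 0.44: Pab(L + a)/(6LEI) = 16.64/EI
  at A: point load 132 at a = 0.88: Pab(L + b)/(6LEI) = 122.7/EI
  at B: point load 132 at a = 0.88: Pab(L + a)/(6LEI) = 81.78/EI
  θ_A0 = 151.4/EI,  θ_B0 = 98.42/EI
Flexibility coefficients: a unit moment at one end gives L/(3EI) there and L/(6EI) at the far end, so f₁₁ = f₂₂ = 1.467/EI and f₁₂ = f₂₁ = 0.7333/EI.
Compatibility — zero rotation at each built-in end:
  1.467 M_A + 0.7333 M_B = 151.4
  0.7333 M_A + 1.467 M_B = 98.42
Solving the pair gives M_A = 92.91 kN·m and M_B = 20.65 kN·m (hogging).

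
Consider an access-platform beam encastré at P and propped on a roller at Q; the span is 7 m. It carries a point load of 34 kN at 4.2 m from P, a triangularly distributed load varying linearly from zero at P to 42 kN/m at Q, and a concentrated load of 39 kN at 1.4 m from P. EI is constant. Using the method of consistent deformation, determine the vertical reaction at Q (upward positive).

Take the reaction at Q as the redundant and release it; the primary structure is a cantilever fixed at P.
Primary-structure tip deflection at Q by superposition:
  point load 34 at a = 4.2: Pa²(3L − a)/(6EI) = 1679/EI
  triangular load, peak 42 at the free end: 11w₀L⁴/(120EI) = 9244/EI
  point load 39 at a = 1.4: Pa²(3L − a)/(6EI) = 249.7/EI
  δ_0 = 11173/EI
Tip deflection under a unit load at Q: L³/(3EI) = 114.3/EI.
The prop prevents deflection at Q: R_Q = δ_0/δ_{QQ} = 11173/114.3 = 97.72 kN.

R_Q = 97.72 kN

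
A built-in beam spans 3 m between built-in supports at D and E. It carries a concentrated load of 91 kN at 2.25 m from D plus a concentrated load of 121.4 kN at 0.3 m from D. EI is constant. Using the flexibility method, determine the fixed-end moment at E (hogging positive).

M_E = 41.67 kN·m

Release both end moments; the primary structure is a simply-supported span DE with redundants M_D and M_E.
On the primary (simply-supported) span, the end slopes from the loading are:
  at D: point load 91 at a = 2.25: Pab(L + b)/(6LEI) = 31.99/EI
  at E: point load 91 at a = 2.25: Pab(L + a)/(6LEI) = 44.79/EI
  at D: point load 121.4 at a = 0.3: Pab(L + b)/(6LEI) = 31.14/EI
  at E: point load 121.4 at a = 0.3: Pab(L + a)/(6LEI) = 18.03/EI
  θ_D0 = 63.13/EI,  θ_E0 = 62.82/EI
Flexibility coefficients: a unit moment at one end gives L/(3EI) there and L/(6EI) at the far end, so f₁₁ = f₂₂ = 1/EI and f₁₂ = f₂₁ = 0.5/EI.
Compatibility — zero rotation at each built-in end:
  1 M_D + 0.5 M_E = 63.13
  0.5 M_D + 1 M_E = 62.82
Solving the pair gives M_D = 42.3 kN·m and M_E = 41.67 kN·m (hogging).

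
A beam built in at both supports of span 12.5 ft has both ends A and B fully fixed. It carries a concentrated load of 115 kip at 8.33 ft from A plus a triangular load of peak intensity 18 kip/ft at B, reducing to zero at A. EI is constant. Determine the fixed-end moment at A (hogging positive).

M_A = 200.4 kip·ft

Take the two fixed-end moments M_A, M_B as redundants; the released structure is the simple span AB.
On the primary (simply-supported) span, the end slopes from the loading are:
  at A: point load 115 at a = 8.33: Pab(L + b)/(6LEI) = 887.9/EI
  at B: point load 115 at a = 8.33: Pab(L + a)/(6LEI) = 1109/EI
  at A: triangular load, peak 18: 7w₀L³/(360EI) = 683.6/EI
  at B: triangular load, peak 18: w₀L³/(45EI) = 781.2/EI
  θ_A0 = 1571/EI,  θ_B0 = 1891/EI
Flexibility coefficients: a unit moment at one end gives L/(3EI) there and L/(6EI) at the far end, so f₁₁ = f₂₂ = 4.167/EI and f₁₂ = f₂₁ = 2.083/EI.
Compatibility — zero rotation at each built-in end:
  4.167 M_A + 2.083 M_B = 1571
  2.083 M_A + 4.167 M_B = 1891
Solving the pair gives M_A = 200.4 kip·ft and M_B = 353.6 kip·ft (hogging).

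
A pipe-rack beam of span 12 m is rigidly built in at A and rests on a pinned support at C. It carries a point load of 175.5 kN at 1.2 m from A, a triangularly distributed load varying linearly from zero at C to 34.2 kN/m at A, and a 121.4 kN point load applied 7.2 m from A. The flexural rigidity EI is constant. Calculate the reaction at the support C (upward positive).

R_C = 96.03 kN

Choose R_C as the redundant. The primary structure is the cantilever fixed at A.
Deflection at C on the released cantilever, summing each load's contribution:
  point load 175.5 at a = 1.2: Pa²(3L − a)/(6EI) = 1466/EI
  triangular load, peak 34.2 at the fixed end: w₀L⁴/(30EI) = 23639/EI
  point load 121.4 at a = 7.2: Pa²(3L − a)/(6EI) = 30208/EI
  δ_0 = 55313/EI
Tip deflection under a unit load at C: L³/(3EI) = 576/EI.
The prop prevents deflection at C: R_C = δ_0/δ_{CC} = 55313/576 = 96.03 kN.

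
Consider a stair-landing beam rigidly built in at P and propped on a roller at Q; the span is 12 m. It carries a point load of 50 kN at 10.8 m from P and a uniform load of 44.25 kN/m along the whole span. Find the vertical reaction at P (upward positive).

Release the roller at Q. Primary structure: cantilever fixed at P.
Primary-structure tip deflection at Q by superposition:
  point load 50 at a = 10.8: Pa²(3L − a)/(6EI) = 24494/EI
  UDL 44.25: wL⁴/(8EI) = 114696/EI
  δ_0 = 139190/EI
Tip deflection under a unit load at Q: L³/(3EI) = 576/EI.
The prop prevents deflection at Q: R_Q = δ_0/δ_{QQ} = 139190/576 = 241.7 kN.
Vertical equilibrium: R_P = ΣP − R_Q = 581 − 241.7 = 339.4 kN.

R_P = 339.4 kN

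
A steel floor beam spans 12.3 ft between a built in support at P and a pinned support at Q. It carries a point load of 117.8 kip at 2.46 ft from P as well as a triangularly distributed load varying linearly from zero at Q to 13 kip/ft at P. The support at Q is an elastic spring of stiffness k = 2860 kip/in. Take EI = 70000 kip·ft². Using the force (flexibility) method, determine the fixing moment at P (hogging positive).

Take the reaction at Q as the redundant and release it; the primary structure is a cantilever fixed at P.
Downward deflection at the released point Q due to the loads:
  point load 117.8 at a = 2.46: Pa²(3L − a)/(6EI) = 4092/EI
  triangular load, peak 13 at the fixed end: w₀L⁴/(30EI) = 9918/EI
  δ_0 = 14010/EI
Flexibility coefficient — unit upward force at Q: δ_{QQ} = L³/(3EI) = 620.3/EI.
With EI = 70000 kip·ft²: δ_0 = 0.20015 ft and δ_{QQ} = 0.008861 ft/kip.
Compatibility — the spring shortens by R_Q/k under the reaction it provides: δ_0 − R_Q·δ_{QQ} = R_Q/k. With 1/k = 1/(2860×12) ft/kip = 0.000029 ft/kip, R_Q = δ_0 / (δ_{QQ} + 1/k) = 0.20015 / (0.008861 + 0.000029) = 22.51 kip.
Moment equilibrium about P: M_P = Σ(load moments about P) − R_Q·L = 617.6 − 22.51×12.3 = 340.7 kip·ft.

M_P = 340.7 kip·ft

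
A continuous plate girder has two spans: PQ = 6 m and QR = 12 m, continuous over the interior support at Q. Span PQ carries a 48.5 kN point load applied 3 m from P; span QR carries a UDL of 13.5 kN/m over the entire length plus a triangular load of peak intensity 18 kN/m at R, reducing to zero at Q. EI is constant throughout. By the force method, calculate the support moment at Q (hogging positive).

Release continuity at Q by inserting a hinge; the redundant is the internal moment M_Q. The primary structure is two simply-supported spans PQ and QR.
Rotations at Q on the released spans (each span's end-slope, ×1/EI):
  span PQ: point load 48.5 at a = 3: Pab(L + a)/(6LEI) = 109.1/EI
  span QR: UDL 13.5: wL³/(24EI) = 972/EI
  span QR: triangular load, peak 18: 7w₀L³/(360EI) = 604.8/EI
  relative rotation θ_0 = (109.1 + 1577)/EI = 1686/EI
A unit hogging moment at Q produces rotation L₁/(3EI) + L₂/(3EI) = 6/EI.
Slope continuity at Q: θ_0 = M_Q·6/EI, so M_Q = 1686/6 = 281 kN·m (hogging).

M_Q = 281 kN·m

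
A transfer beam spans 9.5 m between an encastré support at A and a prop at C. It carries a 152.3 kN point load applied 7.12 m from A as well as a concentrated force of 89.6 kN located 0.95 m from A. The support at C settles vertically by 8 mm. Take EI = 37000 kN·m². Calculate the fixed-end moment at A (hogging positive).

Release the roller at C. Primary structure: cantilever fixed at A.
Primary-structure tip deflection at C by superposition:
  point load 152.3 at a = 7.12: Pa²(3L − a)/(6EI) = 27512/EI
  point load 89.6 at a = 0.95: Pa²(3L − a)/(6EI) = 371.3/EI
  δ_0 = 27883/EI
Tip deflection under a unit load at C: L³/(3EI) = 285.8/EI.
With EI = 37000 kN·m²: δ_0 = 0.75359 m and δ_{CC} = 0.007724 m/kN.
Compatibility — the beam at C must follow the support down by 0.008 m: δ_0 − R_C·δ_{CC} = 0.008, so R_C = (0.75359 − 0.008)/0.007724 = 96.53 kN.
Moment equilibrium about A: M_A = Σ(load moments about A) − R_C·L = 1169 − 96.53×9.5 = 252.5 kN·m.

M_A = 252.5 kN·m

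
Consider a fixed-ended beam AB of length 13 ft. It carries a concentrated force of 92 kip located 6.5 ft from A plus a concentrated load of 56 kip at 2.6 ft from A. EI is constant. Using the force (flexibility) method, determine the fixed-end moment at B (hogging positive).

M_B = 172.8 kip·ft

Release both end moments; the primary structure is a simply-supported span AB with redundants M_A and M_B.
End rotations of the released simple span under the applied load (×1/EI):
  at A: point load 92 at a = 6.5: Pab(L + b)/(6LEI) = 971.8/EI
  at B: point load 92 at a = 6.5: Pab(L + a)/(6LEI) = 971.8/EI
  at A: point load 56 at a = 2.6: Pab(L + b)/(6LEI) = 454.3/EI
  at B: point load 56 at a = 2.6: Pab(L + a)/(6LEI) = 302.8/EI
  θ_A0 = 1426/EI,  θ_B0 = 1275/EI
Flexibility coefficients: a unit moment at one end gives L/(3EI) there and L/(6EI) at the far end, so f₁₁ = f₂₂ = 4.333/EI and f₁₂ = f₂₁ = 2.167/EI.
Compatibility — zero rotation at each built-in end:
  4.333 M_A + 2.167 M_B = 1426
  2.167 M_A + 4.333 M_B = 1275
Solving the pair gives M_A = 242.7 kip·ft and M_B = 172.8 kip·ft (hogging).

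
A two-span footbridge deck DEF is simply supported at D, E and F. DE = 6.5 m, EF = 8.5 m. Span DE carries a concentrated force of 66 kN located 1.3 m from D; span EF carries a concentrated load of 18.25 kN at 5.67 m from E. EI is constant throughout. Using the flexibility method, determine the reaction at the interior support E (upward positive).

Release continuity at E by inserting a hinge; the redundant is the internal moment M_E. The primary structure is two simply-supported spans DE and EF.
End slopes at the hinge E, treating each span as simply supported:
  span DE: point load 66 at a = 1.3: Pab(L + a)/(6LEI) = 89.23/EI
  span EF: point load 18.25 at a = 5.67: Pab(L + b)/(6LEI) = 65.06/EI
  relative rotation θ_0 = (89.23 + 65.06)/EI = 154.3/EI
A unit hogging moment at E produces rotation L₁/(3EI) + L₂/(3EI) = 5/EI.
Slope continuity at E: θ_0 = M_E·5/EI, so M_E = 154.3/5 = 30.86 kN·m (hogging).
Span DE, ΣM about D with M_E applied at E: R_E^{DE}·6.5 = 85.8 + 30.86, so R_E^{DE} = 17.95 kN and R_D = 66 − 17.95 = 48.05 kN.
Span EF, ΣM about F: R_E^{EF}·8.5 = 51.65 + 30.86, so R_E^{EF} = 9.706 kN and R_F = 18.25 − 9.706 = 8.544 kN.
R_E = 17.95 + 9.706 = 27.65 kN.

R_E = 27.65 kN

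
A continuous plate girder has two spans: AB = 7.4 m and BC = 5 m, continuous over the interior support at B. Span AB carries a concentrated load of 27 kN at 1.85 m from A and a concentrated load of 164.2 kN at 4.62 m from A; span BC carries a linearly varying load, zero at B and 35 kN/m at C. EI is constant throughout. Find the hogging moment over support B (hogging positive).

M_B = 172.7 kN·m

Insert a hinge at B; M_B is the redundant, and each span becomes simply supported.
End slopes at the hinge B, treating each span as simply supported:
  span AB: point load 27 at a = 1.85: Pab(L + a)/(6LEI) = 57.75/EI
  span AB: point load 164.2 at a = 4.62: Pab(L + a)/(6LEI) = 570.9/EI
  span BC: triangular load, peak 35: 7w₀L³/(360EI) = 85.07/EI
  relative rotation θ_0 = (628.7 + 85.07)/EI = 713.8/EI
A unit hogging moment at B produces rotation L₁/(3EI) + L₂/(3EI) = 4.133/EI.
Compatibility: M_B·(L₁+L₂)/(3EI) = θ_0, giving M_B = 172.7 kN·m (hogging).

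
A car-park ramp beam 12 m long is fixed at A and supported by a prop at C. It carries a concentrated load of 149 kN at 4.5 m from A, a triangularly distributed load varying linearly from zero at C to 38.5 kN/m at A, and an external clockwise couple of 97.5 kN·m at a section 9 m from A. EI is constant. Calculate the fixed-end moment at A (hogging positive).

M_A = 670.5 kN·m

Choose R_C as the redundant. The primary structure is the cantilever fixed at A.
Free-end deflection of the primary structure under the applied loading (downward +):
  point load 149 at a = 4.5: Pa²(3L − a)/(6EI) = 15841/EI
  triangular load, peak 38.5 at the fixed end: w₀L⁴/(30EI) = 26611/EI
  clockwise couple 97.5 at a = 9: M₀a(2L − a)/(2EI) = 6581/EI
  δ_0 = 49033/EI
Flexibility coefficient — unit upward force at C: δ_{CC} = L³/(3EI) = 576/EI.
The prop prevents deflection at C: R_C = δ_0/δ_{CC} = 49033/576 = 85.13 kN.
Moment equilibrium about A: M_A = Σ(load moments about A) − R_C·L = 1692 − 85.13×12 = 670.5 kN·m.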